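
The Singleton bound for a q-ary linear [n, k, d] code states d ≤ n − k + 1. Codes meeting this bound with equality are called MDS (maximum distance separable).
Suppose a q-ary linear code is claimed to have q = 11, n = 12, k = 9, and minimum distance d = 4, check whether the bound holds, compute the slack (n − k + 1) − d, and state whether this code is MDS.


Singleton RHS = n − k + 1 = 4, slack = 0, bound satisfied, MDS.

Singleton bound: d ≤ n − k + 1.
Here n = 12, k = 9, so n − k + 1 = 4.
Given d = 4, check d ≤ 4: YES.
Slack = (n − k + 1) − d = 0.
The code is MDS (slack = 0).
Description: the claimed parameters are [12, 9, 4]_11; such a code would be MDS (meets Singleton bound).


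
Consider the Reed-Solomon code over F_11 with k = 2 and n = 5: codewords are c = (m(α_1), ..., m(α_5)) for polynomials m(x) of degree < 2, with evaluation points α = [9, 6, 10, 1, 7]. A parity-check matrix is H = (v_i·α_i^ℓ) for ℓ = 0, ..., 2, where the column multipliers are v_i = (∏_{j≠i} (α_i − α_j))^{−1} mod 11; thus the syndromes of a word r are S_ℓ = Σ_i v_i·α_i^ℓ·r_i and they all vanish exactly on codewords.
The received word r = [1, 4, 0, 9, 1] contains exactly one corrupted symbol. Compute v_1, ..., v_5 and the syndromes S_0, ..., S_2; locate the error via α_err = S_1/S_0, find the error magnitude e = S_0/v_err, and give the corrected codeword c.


S = (3, 10, 4), error at position 5, error magnitude e = 9, c = [1, 4, 0, 9, 3].

Step 1: column multipliers v_i = (∏_{j≠i}(α_i − α_j))^{−1} mod 11.
  i = 1 (α = 9): (9−6)(9−10)(9−1)(9−7) = 3·(−1)·8·2 = −48 ≡ 7, so v_1 = 7^{−1} = 8 (mod 11).
  i = 2 (α = 6): (6−9)(6−10)(6−1)(6−7) = (−3)·(−4)·5·(−1) = −60 ≡ 6, so v_2 = 6^{−1} = 2 (mod 11).
  i = 3 (α = 10): (10−9)(10−6)(10−1)(10−7) = 1·4·9·3 = 108 ≡ 9, so v_3 = 9^{−1} = 5 (mod 11).
  i = 4 (α = 1): (1−9)(1−6)(1−10)(1−7) = (−8)·(−5)·(−9)·(−6) = 2160 ≡ 4, so v_4 = 4^{−1} = 3 (mod 11).
  i = 5 (α = 7): (7−9)(7−6)(7−10)(7−1) = (−2)·1·(−3)·6 = 36 ≡ 3, so v_5 = 3^{−1} = 4 (mod 11).
  v = [8, 2, 5, 3, 4].
Step 2: syndromes of r = [1, 4, 0, 9, 1] (all sums mod 11).
  S_0 = Σ v_i r_i = 8·1 + 2·4 + 5·0 + 3·9 + 4·1 = 47 ≡ 3.
  S_1 = Σ v_i α_i r_i = 8·9·1 + 2·6·4 + 5·10·0 + 3·1·9 + 4·7·1 = 175 ≡ 10.
  α_i^2 mod 11 = [4, 3, 1, 1, 5].
  S_2 = Σ v_i α_i^2 r_i = 8·4·1 + 2·3·4 + 5·1·0 + 3·1·9 + 4·5·1 = 103 ≡ 4.
  S = (3, 10, 4) ≠ 0, so r is not a codeword (an error is present).
Step 3: locate the error. For a single error e at position i, S_ℓ = v_i·e·α_i^ℓ, so α_err = S_1/S_0.
  S_0^{−1} = 3^{−1} = 4 (mod 11), so α_err = 10·4 = 40 ≡ 7 = α_5. Error position i = 5.
  Consistency check: S_2/S_1 = 4·10 = 40 ≡ 7 = α_err ✓ (single-error assumption holds).
Step 4: error magnitude e = S_0/v_5 = S_0·∏_{j≠5}(α_5 − α_j) = 3·3 = 9 ≡ 9 (mod 11).
Step 5: correct position 5: c_5 = r_5 − e = 1 − 9 ≡ 3 (mod 11). Hence c = [1, 4, 0, 9, 3].
  Check: interpolating c through the α_i gives m(x) = 10 + 10·x (degree < 2) with m(α_i) = c_i for every i, so c is indeed a codeword.


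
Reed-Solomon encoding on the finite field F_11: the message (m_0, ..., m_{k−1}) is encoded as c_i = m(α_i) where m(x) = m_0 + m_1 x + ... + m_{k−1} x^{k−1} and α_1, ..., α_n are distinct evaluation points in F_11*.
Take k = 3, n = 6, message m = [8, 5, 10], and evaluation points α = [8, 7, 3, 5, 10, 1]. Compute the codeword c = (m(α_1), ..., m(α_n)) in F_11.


c = [6, 5, 3, 8, 2, 1]

Message polynomial: m(x) = 8 + 5·x + 10·x^2 (mod 11).
For each evaluation point α_i, compute m(α_i) mod 11:
  α_1 = 8: Horner steps 10 → 8 → 6, so m(8) = 6.
  α_2 = 7: Horner steps 10 → 9 → 5, so m(7) = 5.
  α_3 = 3: Horner steps 10 → 2 → 3, so m(3) = 3.
  α_4 = 5: Horner steps 10 → 0 → 8, so m(5) = 8.
  α_5 = 10: Horner steps 10 → 6 → 2, so m(10) = 2.
  α_6 = 1: Horner steps 10 → 4 → 1, so m(1) = 1.
Codeword c = [6, 5, 3, 8, 2, 1] ∈ F_11^6.


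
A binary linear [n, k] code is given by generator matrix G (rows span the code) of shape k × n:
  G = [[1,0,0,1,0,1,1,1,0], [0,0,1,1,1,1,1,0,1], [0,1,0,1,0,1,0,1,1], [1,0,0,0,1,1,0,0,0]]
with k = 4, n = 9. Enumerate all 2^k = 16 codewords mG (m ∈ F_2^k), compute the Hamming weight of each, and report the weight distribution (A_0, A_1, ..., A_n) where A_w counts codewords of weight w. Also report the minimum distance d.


Weight distribution: A_0 = 1, A_3 = 2, A_4 = 3, A_5 = 6, A_6 = 4. Minimum distance d = 3.

Enumerate all 2^4 = 16 messages m ∈ F_2^4.
For each, compute codeword c = mG in F_2^9, then tally its weight.
  m = 0000 → c = 000000000, weight = 0.
  m = 1000 → c = 100101110, weight = 5.
  m = 0100 → c = 001111101, weight = 6.
  m = 1100 → c = 101010011, weight = 5.
  m = 0010 → c = 010101011, weight = 5.
  m = 1010 → c = 110000101, weight = 4.
  m = 0110 → c = 011010110, weight = 5.
  m = 1110 → c = 111111000, weight = 6.
  m = 0001 → c = 100011000, weight = 3.
  m = 1001 → c = 000110110, weight = 4.
  m = 0101 → c = 101100101, weight = 5.
  m = 1101 → c = 001001011, weight = 4.
  m = 0011 → c = 110110011, weight = 6.
  m = 1011 → c = 010011101, weight = 5.
  m = 0111 → c = 111001110, weight = 6.
  m = 1111 → c = 011100000, weight = 3.
Tally weights:
  weight 0: 1 codewords.
  weight 3: 2 codewords.
  weight 4: 3 codewords.
  weight 5: 6 codewords.
  weight 6: 4 codewords.
Minimum distance d = smallest w > 0 with A_w > 0 = 3.
Sanity: Σ A_w = 16 = 2^4 = 16 ✓.


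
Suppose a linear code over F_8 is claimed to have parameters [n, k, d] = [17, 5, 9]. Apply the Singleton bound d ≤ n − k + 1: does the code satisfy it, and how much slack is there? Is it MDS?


Singleton RHS = n − k + 1 = 13, slack = 4, bound satisfied, not MDS.

Singleton bound: d ≤ n − k + 1.
Here n = 17, k = 5, so n − k + 1 = 13.
Given d = 9, check d ≤ 13: YES.
Slack = (n − k + 1) − d = 4.
The code is NOT MDS (slack = 4 > 0).
Description: the claimed parameters are [17, 5, 9]_8; such a code would be non-MDS.


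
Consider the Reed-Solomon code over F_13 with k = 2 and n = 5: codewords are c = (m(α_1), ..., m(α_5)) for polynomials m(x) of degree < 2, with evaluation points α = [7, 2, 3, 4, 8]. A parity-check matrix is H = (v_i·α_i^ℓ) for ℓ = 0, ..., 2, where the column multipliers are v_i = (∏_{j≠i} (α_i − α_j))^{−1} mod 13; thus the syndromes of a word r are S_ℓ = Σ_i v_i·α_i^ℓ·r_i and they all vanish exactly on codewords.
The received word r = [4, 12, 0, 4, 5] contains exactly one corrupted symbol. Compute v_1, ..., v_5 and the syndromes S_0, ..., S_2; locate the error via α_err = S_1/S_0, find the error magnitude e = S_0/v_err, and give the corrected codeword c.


S = (5, 7, 2), error at position 4, error magnitude e = 3, c = [4, 12, 0, 1, 5].

Step 1: column multipliers v_i = (∏_{j≠i}(α_i − α_j))^{−1} mod 13.
  i = 1 (α = 7): (7−2)(7−3)(7−4)(7−8) = 5·4·3·(−1) = −60 ≡ 5, so v_1 = 5^{−1} = 8 (mod 13).
  i = 2 (α = 2): (2−7)(2−3)(2−4)(2−8) = (−5)·(−1)·(−2)·(−6) = 60 ≡ 8, so v_2 = 8^{−1} = 5 (mod 13).
  i = 3 (α = 3): (3−7)(3−2)(3−4)(3−8) = (−4)·1·(−1)·(−5) = −20 ≡ 6, so v_3 = 6^{−1} = 11 (mod 13).
  i = 4 (α = 4): (4−7)(4−2)(4−3)(4−8) = (−3)·2·1·(−4) = 24 ≡ 11, so v_4 = 11^{−1} = 6 (mod 13).
  i = 5 (α = 8): (8−7)(8−2)(8−3)(8−4) = 1·6·5·4 = 120 ≡ 3, so v_5 = 3^{−1} = 9 (mod 13).
  v = [8, 5, 11, 6, 9].
Step 2: syndromes of r = [4, 12, 0, 4, 5] (all sums mod 13).
  S_0 = Σ v_i r_i = 8·4 + 5·12 + 11·0 + 6·4 + 9·5 = 161 ≡ 5.
  S_1 = Σ v_i α_i r_i = 8·7·4 + 5·2·12 + 11·3·0 + 6·4·4 + 9·8·5 = 800 ≡ 7.
  α_i^2 mod 13 = [10, 4, 9, 3, 12].
  S_2 = Σ v_i α_i^2 r_i = 8·10·4 + 5·4·12 + 11·9·0 + 6·3·4 + 9·12·5 = 1172 ≡ 2.
  S = (5, 7, 2) ≠ 0, so r is not a codeword (an error is present).
Step 3: locate the error. For a single error e at position i, S_ℓ = v_i·e·α_i^ℓ, so α_err = S_1/S_0.
  S_0^{−1} = 5^{−1} = 8 (mod 13), so α_err = 7·8 = 56 ≡ 4 = α_4. Error position i = 4.
  Consistency check: S_2/S_1 = 2·2 = 4 ≡ 4 = α_err ✓ (single-error assumption holds).
Step 4: error magnitude e = S_0/v_4 = S_0·∏_{j≠4}(α_4 − α_j) = 5·11 = 55 ≡ 3 (mod 13).
Step 5: correct position 4: c_4 = r_4 − e = 4 − 3 ≡ 1 (mod 13). Hence c = [4, 12, 0, 1, 5].
  Check: interpolating c through the α_i gives m(x) = 10 + 1·x (degree < 2) with m(α_i) = c_i for every i, so c is indeed a codeword.


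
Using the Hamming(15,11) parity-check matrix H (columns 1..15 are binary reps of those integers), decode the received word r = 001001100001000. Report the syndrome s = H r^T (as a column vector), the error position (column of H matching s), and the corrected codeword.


s = (1, 1, 1, 0)^T, error position = 14, corrected codeword c = 001001100001010

Compute s = H r^T mod 2 one row at a time:
  s_1 = 0 + 0 + 0 + 0 + 1 + 0 + 0 + 0 = 1 ≡ 1 (mod 2).
  s_2 = 0 + 0 + 1 + 1 + 1 + 0 + 0 + 0 = 3 ≡ 1 (mod 2).
  s_3 = 0 + 1 + 1 + 1 + 0 + 0 + 0 + 0 = 3 ≡ 1 (mod 2).
  s_4 = 0 + 1 + 0 + 1 + 0 + 0 + 0 + 0 = 2 ≡ 0 (mod 2).
s = (1, 1, 1, 0)^T — this equals column 14 of H (binary 1110), so error is at position 14.
Correct: flip bit 14 of r = 001001100001000 to get c = 001001100001010.


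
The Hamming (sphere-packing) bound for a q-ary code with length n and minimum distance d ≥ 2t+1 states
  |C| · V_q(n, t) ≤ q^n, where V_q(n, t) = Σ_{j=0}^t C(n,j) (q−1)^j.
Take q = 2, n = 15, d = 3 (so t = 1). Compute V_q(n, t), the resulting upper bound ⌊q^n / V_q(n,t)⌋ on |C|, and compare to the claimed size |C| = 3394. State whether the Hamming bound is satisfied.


V_q(n, t) = 16, q^n = 32768, Hamming bound = 2048, |C| = 3394 > bound (violated).

Step 1: Compute V_q(n, t) = Σ_{j=0}^1 C(n, j) (q−1)^j.
  j = 0: C(15,0)·(1)^0 = 1·1 = 1.
  j = 1: C(15,1)·(1)^1 = 15·1 = 15.
  V_q(n, t) = 1 + 15 = 16.
Step 2: q^n = 2^15 = 32768.
Step 3: Hamming bound ⌊q^n / V_q(n,t)⌋ = ⌊32768/16⌋ = 2048.
Step 4: Compare |C| = 3394 to 2048: violated.
The claimed |C| lies above the Hamming bound, so no 2-ary code of length 15 with d ≥ 3 can have 3394 codewords.


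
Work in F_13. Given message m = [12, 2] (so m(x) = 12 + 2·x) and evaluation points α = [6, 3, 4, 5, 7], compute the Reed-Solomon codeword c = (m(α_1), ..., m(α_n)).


c = [11, 5, 7, 9, 0]

Message polynomial: m(x) = 12 + 2·x (mod 13).
For each evaluation point α_i, compute m(α_i) mod 13:
  α_1 = 6: Horner steps 2 → 11, so m(6) = 11.
  α_2 = 3: Horner steps 2 → 5, so m(3) = 5.
  α_3 = 4: Horner steps 2 → 7, so m(4) = 7.
  α_4 = 5: Horner steps 2 → 9, so m(5) = 9.
  α_5 = 7: Horner steps 2 → 0, so m(7) = 0.
Codeword c = [11, 5, 7, 9, 0] ∈ F_13^5.


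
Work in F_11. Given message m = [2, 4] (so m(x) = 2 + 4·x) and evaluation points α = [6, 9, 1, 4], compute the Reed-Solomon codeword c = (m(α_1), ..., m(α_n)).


c = [4, 5, 6, 7]

Message polynomial: m(x) = 2 + 4·x (mod 11).
For each evaluation point α_i, compute m(α_i) mod 11:
  α_1 = 6: Horner steps 4 → 4, so m(6) = 4.
  α_2 = 9: Horner steps 4 → 5, so m(9) = 5.
  α_3 = 1: Horner steps 4 → 6, so m(1) = 6.
  α_4 = 4: Horner steps 4 → 7, so m(4) = 7.
Codeword c = [4, 5, 6, 7] ∈ F_11^4.


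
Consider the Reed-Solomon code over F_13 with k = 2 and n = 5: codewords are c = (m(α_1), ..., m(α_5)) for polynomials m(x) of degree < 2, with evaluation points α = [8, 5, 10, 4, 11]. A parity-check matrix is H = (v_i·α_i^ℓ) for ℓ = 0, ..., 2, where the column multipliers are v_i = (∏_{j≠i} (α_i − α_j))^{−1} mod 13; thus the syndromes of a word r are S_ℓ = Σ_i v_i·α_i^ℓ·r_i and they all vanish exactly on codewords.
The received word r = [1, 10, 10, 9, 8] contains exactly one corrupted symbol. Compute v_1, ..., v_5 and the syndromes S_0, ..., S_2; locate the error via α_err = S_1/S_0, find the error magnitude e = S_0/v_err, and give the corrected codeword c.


S = (3, 2, 10), error at position 2, error magnitude e = 3, c = [1, 7, 10, 9, 8].

Step 1: column multipliers v_i = (∏_{j≠i}(α_i − α_j))^{−1} mod 13.
  i = 1 (α = 8): (8−5)(8−10)(8−4)(8−11) = 3·(−2)·4·(−3) = 72 ≡ 7, so v_1 = 7^{−1} = 2 (mod 13).
  i = 2 (α = 5): (5−8)(5−10)(5−4)(5−11) = (−3)·(−5)·1·(−6) = −90 ≡ 1, so v_2 = 1^{−1} = 1 (mod 13).
  i = 3 (α = 10): (10−8)(10−5)(10−4)(10−11) = 2·5·6·(−1) = −60 ≡ 5, so v_3 = 5^{−1} = 8 (mod 13).
  i = 4 (α = 4): (4−8)(4−5)(4−10)(4−11) = (−4)·(−1)·(−6)·(−7) = 168 ≡ 12, so v_4 = 12^{−1} = 12 (mod 13).
  i = 5 (α = 11): (11−8)(11−5)(11−10)(11−4) = 3·6·1·7 = 126 ≡ 9, so v_5 = 9^{−1} = 3 (mod 13).
  v = [2, 1, 8, 12, 3].
Step 2: syndromes of r = [1, 10, 10, 9, 8] (all sums mod 13).
  S_0 = Σ v_i r_i = 2·1 + 1·10 + 8·10 + 12·9 + 3·8 = 224 ≡ 3.
  S_1 = Σ v_i α_i r_i = 2·8·1 + 1·5·10 + 8·10·10 + 12·4·9 + 3·11·8 = 1562 ≡ 2.
  α_i^2 mod 13 = [12, 12, 9, 3, 4].
  S_2 = Σ v_i α_i^2 r_i = 2·12·1 + 1·12·10 + 8·9·10 + 12·3·9 + 3·4·8 = 1284 ≡ 10.
  S = (3, 2, 10) ≠ 0, so r is not a codeword (an error is present).
Step 3: locate the error. For a single error e at position i, S_ℓ = v_i·e·α_i^ℓ, so α_err = S_1/S_0.
  S_0^{−1} = 3^{−1} = 9 (mod 13), so α_err = 2·9 = 18 ≡ 5 = α_2. Error position i = 2.
  Consistency check: S_2/S_1 = 10·7 = 70 ≡ 5 = α_err ✓ (single-error assumption holds).
Step 4: error magnitude e = S_0/v_2 = S_0·∏_{j≠2}(α_2 − α_j) = 3·1 = 3 ≡ 3 (mod 13).
Step 5: correct position 2: c_2 = r_2 − e = 10 − 3 ≡ 7 (mod 13). Hence c = [1, 7, 10, 9, 8].
  Check: interpolating c through the α_i gives m(x) = 4 + 11·x (degree < 2) with m(α_i) = c_i for every i, so c is indeed a codeword.


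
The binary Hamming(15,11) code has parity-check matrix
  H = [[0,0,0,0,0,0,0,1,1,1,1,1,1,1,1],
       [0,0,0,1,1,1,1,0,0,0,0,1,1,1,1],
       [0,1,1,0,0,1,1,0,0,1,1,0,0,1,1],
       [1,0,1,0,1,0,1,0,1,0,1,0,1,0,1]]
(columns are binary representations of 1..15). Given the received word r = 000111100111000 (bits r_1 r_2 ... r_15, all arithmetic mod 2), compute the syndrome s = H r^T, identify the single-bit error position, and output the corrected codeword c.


s = (1, 1, 0, 1)^T, error position = 13, corrected codeword c = 000111100111100

Compute s = H r^T mod 2 one row at a time:
  s_1 = 0 + 0 + 1 + 1 + 1 + 0 + 0 + 0 = 3 ≡ 1 (mod 2).
  s_2 = 1 + 1 + 1 + 1 + 1 + 0 + 0 + 0 = 5 ≡ 1 (mod 2).
  s_3 = 0 + 0 + 1 + 1 + 1 + 1 + 0 + 0 = 4 ≡ 0 (mod 2).
  s_4 = 0 + 0 + 1 + 1 + 0 + 1 + 0 + 0 = 3 ≡ 1 (mod 2).
s = (1, 1, 0, 1)^T — this equals column 13 of H (binary 1101), so error is at position 13.
Correct: flip bit 13 of r = 000111100111000 to get c = 000111100111100.


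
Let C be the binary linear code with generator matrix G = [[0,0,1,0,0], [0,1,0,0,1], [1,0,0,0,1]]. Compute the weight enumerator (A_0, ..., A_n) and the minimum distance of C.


Weight distribution: A_0 = 1, A_1 = 1, A_2 = 3, A_3 = 3. Minimum distance d = 1.

Enumerate all 2^3 = 8 messages m ∈ F_2^3.
For each, compute codeword c = mG in F_2^5, then tally its weight.
  m = 000 → c = 00000, weight = 0.
  m = 100 → c = 00100, weight = 1.
  m = 010 → c = 01001, weight = 2.
  m = 110 → c = 01101, weight = 3.
  m = 001 → c = 10001, weight = 2.
  m = 101 → c = 10101, weight = 3.
  m = 011 → c = 11000, weight = 2.
  m = 111 → c = 11100, weight = 3.
Tally weights:
  weight 0: 1 codewords.
  weight 1: 1 codewords.
  weight 2: 3 codewords.
  weight 3: 3 codewords.
Minimum distance d = smallest w > 0 with A_w > 0 = 1.
Sanity: Σ A_w = 8 = 2^3 = 8 ✓.


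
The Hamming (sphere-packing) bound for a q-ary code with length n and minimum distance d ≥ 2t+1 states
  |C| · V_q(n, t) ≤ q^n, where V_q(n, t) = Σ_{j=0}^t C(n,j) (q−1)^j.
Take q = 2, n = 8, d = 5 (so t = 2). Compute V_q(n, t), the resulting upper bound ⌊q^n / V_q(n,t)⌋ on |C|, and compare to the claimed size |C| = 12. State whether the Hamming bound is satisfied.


V_q(n, t) = 37, q^n = 256, Hamming bound = 6, |C| = 12 > bound (violated).

Step 1: Compute V_q(n, t) = Σ_{j=0}^2 C(n, j) (q−1)^j.
  j = 0: C(8,0)·(1)^0 = 1·1 = 1.
  j = 1: C(8,1)·(1)^1 = 8·1 = 8.
  j = 2: C(8,2)·(1)^2 = 28·1 = 28.
  V_q(n, t) = 1 + 8 + 28 = 37.
Step 2: q^n = 2^8 = 256.
Step 3: Hamming bound ⌊q^n / V_q(n,t)⌋ = ⌊256/37⌋ = 6.
Step 4: Compare |C| = 12 to 6: violated.
The claimed |C| lies above the Hamming bound, so no 2-ary code of length 8 with d ≥ 5 can have 12 codewords.


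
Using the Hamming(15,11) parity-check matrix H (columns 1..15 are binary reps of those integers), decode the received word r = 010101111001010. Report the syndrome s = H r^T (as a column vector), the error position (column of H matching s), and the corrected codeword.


s = (0, 1, 0, 0)^T, error position = 4, corrected codeword c = 010001111001010

Compute s = H r^T mod 2 one row at a time:
  s_1 = 1 + 1 + 0 + 0 + 1 + 0 + 1 + 0 = 4 ≡ 0 (mod 2).
  s_2 = 1 + 0 + 1 + 1 + 1 + 0 + 1 + 0 = 5 ≡ 1 (mod 2).
  s_3 = 1 + 0 + 1 + 1 + 0 + 0 + 1 + 0 = 4 ≡ 0 (mod 2).
  s_4 = 0 + 0 + 0 + 1 + 1 + 0 + 0 + 0 = 2 ≡ 0 (mod 2).
s = (0, 1, 0, 0)^T — this equals column 4 of H (binary 0100), so error is at position 4.
Correct: flip bit 4 of r = 010101111001010 to get c = 010001111001010.


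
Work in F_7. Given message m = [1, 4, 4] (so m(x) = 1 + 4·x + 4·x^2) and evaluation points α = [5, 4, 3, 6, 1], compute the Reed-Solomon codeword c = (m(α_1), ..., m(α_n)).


c = [2, 4, 0, 1, 2]

Message polynomial: m(x) = 1 + 4·x + 4·x^2 (mod 7).
For each evaluation point α_i, compute m(α_i) mod 7:
  α_1 = 5: Horner steps 4 → 3 → 2, so m(5) = 2.
  α_2 = 4: Horner steps 4 → 6 → 4, so m(4) = 4.
  α_3 = 3: Horner steps 4 → 2 → 0, so m(3) = 0.
  α_4 = 6: Horner steps 4 → 0 → 1, so m(6) = 1.
  α_5 = 1: Horner steps 4 → 1 → 2, so m(1) = 2.
Codeword c = [2, 4, 0, 1, 2] ∈ F_7^5.


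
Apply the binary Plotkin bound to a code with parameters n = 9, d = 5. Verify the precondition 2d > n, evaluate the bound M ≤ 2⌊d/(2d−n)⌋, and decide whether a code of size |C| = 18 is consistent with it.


Plotkin bound M ≤ 10; given |C| = 18 > bound (violated).

Check applicability: 2d = 10, n = 9.
2d − n = 1 > 0, so Plotkin applies.
Compute d/(2d−n) = 5/1 ≈ 5.0000.
⌊d/(2d−n)⌋ = 5.
Plotkin bound: M ≤ 2·5 = 10.
Given |C| = 18, check: VIOLATED.
This |C| is above the Plotkin bound, so no binary code with n = 9, d = 5 and 18 codewords exists.


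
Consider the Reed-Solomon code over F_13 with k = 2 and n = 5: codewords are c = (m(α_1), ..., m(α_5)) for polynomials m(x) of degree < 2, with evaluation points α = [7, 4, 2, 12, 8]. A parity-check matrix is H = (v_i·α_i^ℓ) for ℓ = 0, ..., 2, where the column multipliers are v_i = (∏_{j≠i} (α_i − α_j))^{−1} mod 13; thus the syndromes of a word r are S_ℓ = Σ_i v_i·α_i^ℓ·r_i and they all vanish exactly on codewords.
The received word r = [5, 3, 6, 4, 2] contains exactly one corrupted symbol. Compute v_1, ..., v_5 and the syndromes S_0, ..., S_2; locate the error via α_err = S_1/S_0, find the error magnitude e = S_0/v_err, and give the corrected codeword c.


S = (12, 5, 1), error at position 5, error magnitude e = 5, c = [5, 3, 6, 4, 10].

Step 1: column multipliers v_i = (∏_{j≠i}(α_i − α_j))^{−1} mod 13.
  i = 1 (α = 7): (7−4)(7−2)(7−12)(7−8) = 3·5·(−5)·(−1) = 75 ≡ 10, so v_1 = 10^{−1} = 4 (mod 13).
  i = 2 (α = 4): (4−7)(4−2)(4−12)(4−8) = (−3)·2·(−8)·(−4) = −192 ≡ 3, so v_2 = 3^{−1} = 9 (mod 13).
  i = 3 (α = 2): (2−7)(2−4)(2−12)(2−8) = (−5)·(−2)·(−10)·(−6) = 600 ≡ 2, so v_3 = 2^{−1} = 7 (mod 13).
  i = 4 (α = 12): (12−7)(12−4)(12−2)(12−8) = 5·8·10·4 = 1600 ≡ 1, so v_4 = 1^{−1} = 1 (mod 13).
  i = 5 (α = 8): (8−7)(8−4)(8−2)(8−12) = 1·4·6·(−4) = −96 ≡ 8, so v_5 = 8^{−1} = 5 (mod 13).
  v = [4, 9, 7, 1, 5].
Step 2: syndromes of r = [5, 3, 6, 4, 2] (all sums mod 13).
  S_0 = Σ v_i r_i = 4·5 + 9·3 + 7·6 + 1·4 + 5·2 = 103 ≡ 12.
  S_1 = Σ v_i α_i r_i = 4·7·5 + 9·4·3 + 7·2·6 + 1·12·4 + 5·8·2 = 460 ≡ 5.
  α_i^2 mod 13 = [10, 3, 4, 1, 12].
  S_2 = Σ v_i α_i^2 r_i = 4·10·5 + 9·3·3 + 7·4·6 + 1·1·4 + 5·12·2 = 573 ≡ 1.
  S = (12, 5, 1) ≠ 0, so r is not a codeword (an error is present).
Step 3: locate the error. For a single error e at position i, S_ℓ = v_i·e·α_i^ℓ, so α_err = S_1/S_0.
  S_0^{−1} = 12^{−1} = 12 (mod 13), so α_err = 5·12 = 60 ≡ 8 = α_5. Error position i = 5.
  Consistency check: S_2/S_1 = 1·8 = 8 ≡ 8 = α_err ✓ (single-error assumption holds).
Step 4: error magnitude e = S_0/v_5 = S_0·∏_{j≠5}(α_5 − α_j) = 12·8 = 96 ≡ 5 (mod 13).
Step 5: correct position 5: c_5 = r_5 − e = 2 − 5 ≡ 10 (mod 13). Hence c = [5, 3, 6, 4, 10].
  Check: interpolating c through the α_i gives m(x) = 9 + 5·x (degree < 2) with m(α_i) = c_i for every i, so c is indeed a codeword.


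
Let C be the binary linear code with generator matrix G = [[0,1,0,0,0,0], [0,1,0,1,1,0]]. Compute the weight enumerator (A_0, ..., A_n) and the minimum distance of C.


Weight distribution: A_0 = 1, A_1 = 1, A_2 = 1, A_3 = 1. Minimum distance d = 1.

Enumerate all 2^2 = 4 messages m ∈ F_2^2.
For each, compute codeword c = mG in F_2^6, then tally its weight.
  m = 00 → c = 000000, weight = 0.
  m = 10 → c = 010000, weight = 1.
  m = 01 → c = 010110, weight = 3.
  m = 11 → c = 000110, weight = 2.
Tally weights:
  weight 0: 1 codewords.
  weight 1: 1 codewords.
  weight 2: 1 codewords.
  weight 3: 1 codewords.
Minimum distance d = smallest w > 0 with A_w > 0 = 1.
Sanity: Σ A_w = 4 = 2^2 = 4 ✓.


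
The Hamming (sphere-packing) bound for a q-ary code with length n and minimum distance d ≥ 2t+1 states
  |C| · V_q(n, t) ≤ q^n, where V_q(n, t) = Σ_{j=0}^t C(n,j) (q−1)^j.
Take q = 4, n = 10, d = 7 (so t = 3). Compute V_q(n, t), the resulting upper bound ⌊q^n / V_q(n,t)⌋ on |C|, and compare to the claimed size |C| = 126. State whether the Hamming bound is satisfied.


V_q(n, t) = 3676, q^n = 1048576, Hamming bound = 285, |C| = 126 ≤ bound (satisfied).

Step 1: Compute V_q(n, t) = Σ_{j=0}^3 C(n, j) (q−1)^j.
  j = 0: C(10,0)·(3)^0 = 1·1 = 1.
  j = 1: C(10,1)·(3)^1 = 10·3 = 30.
  j = 2: C(10,2)·(3)^2 = 45·9 = 405.
  j = 3: C(10,3)·(3)^3 = 120·27 = 3240.
  V_q(n, t) = 1 + 30 + 405 + 3240 = 3676.
Step 2: q^n = 4^10 = 1048576.
Step 3: Hamming bound ⌊q^n / V_q(n,t)⌋ = ⌊1048576/3676⌋ = 285.
Step 4: Compare |C| = 126 to 285: satisfied.
The claimed |C| lies below the Hamming bound.


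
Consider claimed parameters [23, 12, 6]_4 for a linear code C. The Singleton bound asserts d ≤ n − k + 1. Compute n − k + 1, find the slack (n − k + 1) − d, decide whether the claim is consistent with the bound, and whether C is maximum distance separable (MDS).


Singleton RHS = n − k + 1 = 12, slack = 6, bound satisfied, not MDS.

Singleton bound: d ≤ n − k + 1.
Here n = 23, k = 12, so n − k + 1 = 12.
Given d = 6, check d ≤ 12: YES.
Slack = (n − k + 1) − d = 6.
The code is NOT MDS (slack = 6 > 0).
Description: the claimed parameters are [23, 12, 6]_4; such a code would be non-MDS.


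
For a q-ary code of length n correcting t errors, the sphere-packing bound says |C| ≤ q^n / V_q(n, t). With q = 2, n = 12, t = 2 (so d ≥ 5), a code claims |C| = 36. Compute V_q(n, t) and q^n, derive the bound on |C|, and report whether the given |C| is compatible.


V_q(n, t) = 79, q^n = 4096, Hamming bound = 51, |C| = 36 ≤ bound (satisfied).

Step 1: Compute V_q(n, t) = Σ_{j=0}^2 C(n, j) (q−1)^j.
  j = 0: C(12,0)·(1)^0 = 1·1 = 1.
  j = 1: C(12,1)·(1)^1 = 12·1 = 12.
  j = 2: C(12,2)·(1)^2 = 66·1 = 66.
  V_q(n, t) = 1 + 12 + 66 = 79.
Step 2: q^n = 2^12 = 4096.
Step 3: Hamming bound ⌊q^n / V_q(n,t)⌋ = ⌊4096/79⌋ = 51.
Step 4: Compare |C| = 36 to 51: satisfied.
The claimed |C| lies below the Hamming bound.


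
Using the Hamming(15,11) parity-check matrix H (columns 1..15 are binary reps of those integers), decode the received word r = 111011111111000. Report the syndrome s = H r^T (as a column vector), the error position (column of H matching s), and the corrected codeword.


s = (1, 0, 0, 0)^T, error position = 8, corrected codeword c = 111011101111000

Compute s = H r^T mod 2 one row at a time:
  s_1 = 1 + 1 + 1 + 1 + 1 + 0 + 0 + 0 = 5 ≡ 1 (mod 2).
  s_2 = 0 + 1 + 1 + 1 + 1 + 0 + 0 + 0 = 4 ≡ 0 (mod 2).
  s_3 = 1 + 1 + 1 + 1 + 1 + 1 + 0 + 0 = 6 ≡ 0 (mod 2).
  s_4 = 1 + 1 + 1 + 1 + 1 + 1 + 0 + 0 = 6 ≡ 0 (mod 2).
s = (1, 0, 0, 0)^T — this equals column 8 of H (binary 1000), so error is at position 8.
Correct: flip bit 8 of r = 111011111111000 to get c = 111011101111000.


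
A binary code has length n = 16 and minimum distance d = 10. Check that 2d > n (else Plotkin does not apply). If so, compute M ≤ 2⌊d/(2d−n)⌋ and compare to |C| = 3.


Plotkin bound M ≤ 4; given |C| = 3 ≤ bound (satisfied).

Check applicability: 2d = 20, n = 16.
2d − n = 4 > 0, so Plotkin applies.
Compute d/(2d−n) = 10/4 ≈ 2.5000.
⌊d/(2d−n)⌋ = 2.
Plotkin bound: M ≤ 2·2 = 4.
Given |C| = 3, check: satisfied.
This |C| is below the Plotkin bound.


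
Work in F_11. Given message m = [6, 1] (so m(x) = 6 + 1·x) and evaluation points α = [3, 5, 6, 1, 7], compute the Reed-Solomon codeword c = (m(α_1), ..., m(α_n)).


c = [9, 0, 1, 7, 2]

Message polynomial: m(x) = 6 + 1·x (mod 11).
For each evaluation point α_i, compute m(α_i) mod 11:
  α_1 = 3: Horner steps 1 → 9, so m(3) = 9.
  α_2 = 5: Horner steps 1 → 0, so m(5) = 0.
  α_3 = 6: Horner steps 1 → 1, so m(6) = 1.
  α_4 = 1: Horner steps 1 → 7, so m(1) = 7.
  α_5 = 7: Horner steps 1 → 2, so m(7) = 2.
Codeword c = [9, 0, 1, 7, 2] ∈ F_11^5.


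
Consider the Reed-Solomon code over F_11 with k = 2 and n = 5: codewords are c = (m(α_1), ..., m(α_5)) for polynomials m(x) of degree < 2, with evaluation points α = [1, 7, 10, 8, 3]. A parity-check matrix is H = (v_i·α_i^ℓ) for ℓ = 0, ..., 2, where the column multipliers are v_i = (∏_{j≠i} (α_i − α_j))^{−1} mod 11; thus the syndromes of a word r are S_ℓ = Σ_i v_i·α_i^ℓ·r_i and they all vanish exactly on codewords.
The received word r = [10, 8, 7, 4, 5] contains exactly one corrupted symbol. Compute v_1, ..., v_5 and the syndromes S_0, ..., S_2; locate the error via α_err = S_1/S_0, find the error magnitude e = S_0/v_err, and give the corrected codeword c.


S = (6, 7, 10), error at position 5, error magnitude e = 3, c = [10, 8, 7, 4, 2].

Step 1: column multipliers v_i = (∏_{j≠i}(α_i − α_j))^{−1} mod 11.
  i = 1 (α = 1): (1−7)(1−10)(1−8)(1−3) = (−6)·(−9)·(−7)·(−2) = 756 ≡ 8, so v_1 = 8^{−1} = 7 (mod 11).
  i = 2 (α = 7): (7−1)(7−10)(7−8)(7−3) = 6·(−3)·(−1)·4 = 72 ≡ 6, so v_2 = 6^{−1} = 2 (mod 11).
  i = 3 (α = 10): (10−1)(10−7)(10−8)(10−3) = 9·3·2·7 = 378 ≡ 4, so v_3 = 4^{−1} = 3 (mod 11).
  i = 4 (α = 8): (8−1)(8−7)(8−10)(8−3) = 7·1·(−2)·5 = −70 ≡ 7, so v_4 = 7^{−1} = 8 (mod 11).
  i = 5 (α = 3): (3−1)(3−7)(3−10)(3−8) = 2·(−4)·(−7)·(−5) = −280 ≡ 6, so v_5 = 6^{−1} = 2 (mod 11).
  v = [7, 2, 3, 8, 2].
Step 2: syndromes of r = [10, 8, 7, 4, 5] (all sums mod 11).
  S_0 = Σ v_i r_i = 7·10 + 2·8 + 3·7 + 8·4 + 2·5 = 149 ≡ 6.
  S_1 = Σ v_i α_i r_i = 7·1·10 + 2·7·8 + 3·10·7 + 8·8·4 + 2·3·5 = 678 ≡ 7.
  α_i^2 mod 11 = [1, 5, 1, 9, 9].
  S_2 = Σ v_i α_i^2 r_i = 7·1·10 + 2·5·8 + 3·1·7 + 8·9·4 + 2·9·5 = 549 ≡ 10.
  S = (6, 7, 10) ≠ 0, so r is not a codeword (an error is present).
Step 3: locate the error. For a single error e at position i, S_ℓ = v_i·e·α_i^ℓ, so α_err = S_1/S_0.
  S_0^{−1} = 6^{−1} = 2 (mod 11), so α_err = 7·2 = 14 ≡ 3 = α_5. Error position i = 5.
  Consistency check: S_2/S_1 = 10·8 = 80 ≡ 3 = α_err ✓ (single-error assumption holds).
Step 4: error magnitude e = S_0/v_5 = S_0·∏_{j≠5}(α_5 − α_j) = 6·6 = 36 ≡ 3 (mod 11).
Step 5: correct position 5: c_5 = r_5 − e = 5 − 3 ≡ 2 (mod 11). Hence c = [10, 8, 7, 4, 2].
  Check: interpolating c through the α_i gives m(x) = 3 + 7·x (degree < 2) with m(α_i) = c_i for every i, so c is indeed a codeword.


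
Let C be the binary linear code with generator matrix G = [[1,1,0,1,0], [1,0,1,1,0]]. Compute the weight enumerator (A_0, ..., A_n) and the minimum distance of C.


Weight distribution: A_0 = 1, A_2 = 1, A_3 = 2. Minimum distance d = 2.

Enumerate all 2^2 = 4 messages m ∈ F_2^2.
For each, compute codeword c = mG in F_2^5, then tally its weight.
  m = 00 → c = 00000, weight = 0.
  m = 10 → c = 11010, weight = 3.
  m = 01 → c = 10110, weight = 3.
  m = 11 → c = 01100, weight = 2.
Tally weights:
  weight 0: 1 codewords.
  weight 2: 1 codewords.
  weight 3: 2 codewords.
Minimum distance d = smallest w > 0 with A_w > 0 = 2.
Sanity: Σ A_w = 4 = 2^2 = 4 ✓.


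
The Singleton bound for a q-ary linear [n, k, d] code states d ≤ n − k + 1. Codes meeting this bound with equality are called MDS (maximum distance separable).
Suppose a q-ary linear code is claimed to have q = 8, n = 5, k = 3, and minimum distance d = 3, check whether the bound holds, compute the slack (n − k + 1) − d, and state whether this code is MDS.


Singleton RHS = n − k + 1 = 3, slack = 0, bound satisfied, MDS.

Singleton bound: d ≤ n − k + 1.
Here n = 5, k = 3, so n − k + 1 = 3.
Given d = 3, check d ≤ 3: YES.
Slack = (n − k + 1) − d = 0.
The code is MDS (slack = 0).
Description: the claimed parameters are [5, 3, 3]_8; such a code would be MDS (meets Singleton bound).


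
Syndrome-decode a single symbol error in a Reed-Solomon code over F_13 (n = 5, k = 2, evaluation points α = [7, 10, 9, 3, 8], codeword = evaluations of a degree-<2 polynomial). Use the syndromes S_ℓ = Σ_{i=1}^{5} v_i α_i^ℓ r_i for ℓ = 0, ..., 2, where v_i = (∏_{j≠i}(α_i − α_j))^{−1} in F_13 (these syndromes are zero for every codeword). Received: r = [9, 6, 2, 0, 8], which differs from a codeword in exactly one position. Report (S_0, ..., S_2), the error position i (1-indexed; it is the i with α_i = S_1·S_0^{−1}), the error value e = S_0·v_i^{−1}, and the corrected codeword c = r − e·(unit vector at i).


S = (8, 7, 11), error at position 3, error magnitude e = 8, c = [9, 6, 7, 0, 8].

Step 1: column multipliers v_i = (∏_{j≠i}(α_i − α_j))^{−1} mod 13.
  i = 1 (α = 7): (7−10)(7−9)(7−3)(7−8) = (−3)·(−2)·4·(−1) = −24 ≡ 2, so v_1 = 2^{−1} = 7 (mod 13).
  i = 2 (α = 10): (10−7)(10−9)(10−3)(10−8) = 3·1·7·2 = 42 ≡ 3, so v_2 = 3^{−1} = 9 (mod 13).
  i = 3 (α = 9): (9−7)(9−10)(9−3)(9−8) = 2·(−1)·6·1 = −12 ≡ 1, so v_3 = 1^{−1} = 1 (mod 13).
  i = 4 (α = 3): (3−7)(3−10)(3−9)(3−8) = (−4)·(−7)·(−6)·(−5) = 840 ≡ 8, so v_4 = 8^{−1} = 5 (mod 13).
  i = 5 (α = 8): (8−7)(8−10)(8−9)(8−3) = 1·(−2)·(−1)·5 = 10 ≡ 10, so v_5 = 10^{−1} = 4 (mod 13).
  v = [7, 9, 1, 5, 4].
Step 2: syndromes of r = [9, 6, 2, 0, 8] (all sums mod 13).
  S_0 = Σ v_i r_i = 7·9 + 9·6 + 1·2 + 5·0 + 4·8 = 151 ≡ 8.
  S_1 = Σ v_i α_i r_i = 7·7·9 + 9·10·6 + 1·9·2 + 5·3·0 + 4·8·8 = 1255 ≡ 7.
  α_i^2 mod 13 = [10, 9, 3, 9, 12].
  S_2 = Σ v_i α_i^2 r_i = 7·10·9 + 9·9·6 + 1·3·2 + 5·9·0 + 4·12·8 = 1506 ≡ 11.
  S = (8, 7, 11) ≠ 0, so r is not a codeword (an error is present).
Step 3: locate the error. For a single error e at position i, S_ℓ = v_i·e·α_i^ℓ, so α_err = S_1/S_0.
  S_0^{−1} = 8^{−1} = 5 (mod 13), so α_err = 7·5 = 35 ≡ 9 = α_3. Error position i = 3.
  Consistency check: S_2/S_1 = 11·2 = 22 ≡ 9 = α_err ✓ (single-error assumption holds).
Step 4: error magnitude e = S_0/v_3 = S_0·∏_{j≠3}(α_3 − α_j) = 8·1 = 8 ≡ 8 (mod 13).
Step 5: correct position 3: c_3 = r_3 − e = 2 − 8 ≡ 7 (mod 13). Hence c = [9, 6, 7, 0, 8].
  Check: interpolating c through the α_i gives m(x) = 3 + 12·x (degree < 2) with m(α_i) = c_i for every i, so c is indeed a codeword.


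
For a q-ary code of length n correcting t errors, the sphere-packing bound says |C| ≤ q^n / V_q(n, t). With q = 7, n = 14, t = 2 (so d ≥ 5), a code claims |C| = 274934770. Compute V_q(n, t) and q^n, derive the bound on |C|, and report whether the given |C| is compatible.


V_q(n, t) = 3361, q^n = 678223072849, Hamming bound = 201792047, |C| = 274934770 > bound (violated).

Step 1: Compute V_q(n, t) = Σ_{j=0}^2 C(n, j) (q−1)^j.
  j = 0: C(14,0)·(6)^0 = 1·1 = 1.
  j = 1: C(14,1)·(6)^1 = 14·6 = 84.
  j = 2: C(14,2)·(6)^2 = 91·36 = 3276.
  V_q(n, t) = 1 + 84 + 3276 = 3361.
Step 2: q^n = 7^14 = 678223072849.
Step 3: Hamming bound ⌊q^n / V_q(n,t)⌋ = ⌊678223072849/3361⌋ = 201792047.
Step 4: Compare |C| = 274934770 to 201792047: violated.
The claimed |C| lies above the Hamming bound, so no 7-ary code of length 14 with d ≥ 5 can have 274934770 codewords.


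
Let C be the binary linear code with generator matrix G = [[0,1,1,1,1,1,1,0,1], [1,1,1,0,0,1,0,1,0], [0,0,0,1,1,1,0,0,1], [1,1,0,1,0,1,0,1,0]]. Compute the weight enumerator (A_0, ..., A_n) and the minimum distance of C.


Weight distribution: A_0 = 1, A_2 = 1, A_3 = 2, A_4 = 3, A_5 = 4, A_6 = 3, A_7 = 2. Minimum distance d = 2.

Enumerate all 2^4 = 16 messages m ∈ F_2^4.
For each, compute codeword c = mG in F_2^9, then tally its weight.
  m = 0000 → c = 000000000, weight = 0.
  m = 1000 → c = 011111101, weight = 7.
  m = 0100 → c = 111001010, weight = 5.
  m = 1100 → c = 100110111, weight = 6.
  m = 0010 → c = 000111001, weight = 4.
  m = 1010 → c = 011000100, weight = 3.
  m = 0110 → c = 111110011, weight = 7.
  m = 1110 → c = 100001110, weight = 4.
  m = 0001 → c = 110101010, weight = 5.
  m = 1001 → c = 101010111, weight = 6.
  m = 0101 → c = 001100000, weight = 2.
  m = 1101 → c = 010011101, weight = 5.
  m = 0011 → c = 110010011, weight = 5.
  m = 1011 → c = 101101110, weight = 6.
  m = 0111 → c = 001011001, weight = 4.
  m = 1111 → c = 010100100, weight = 3.
Tally weights:
  weight 0: 1 codewords.
  weight 2: 1 codewords.
  weight 3: 2 codewords.
  weight 4: 3 codewords.
  weight 5: 4 codewords.
  weight 6: 3 codewords.
  weight 7: 2 codewords.
Minimum distance d = smallest w > 0 with A_w > 0 = 2.
Sanity: Σ A_w = 16 = 2^4 = 16 ✓.


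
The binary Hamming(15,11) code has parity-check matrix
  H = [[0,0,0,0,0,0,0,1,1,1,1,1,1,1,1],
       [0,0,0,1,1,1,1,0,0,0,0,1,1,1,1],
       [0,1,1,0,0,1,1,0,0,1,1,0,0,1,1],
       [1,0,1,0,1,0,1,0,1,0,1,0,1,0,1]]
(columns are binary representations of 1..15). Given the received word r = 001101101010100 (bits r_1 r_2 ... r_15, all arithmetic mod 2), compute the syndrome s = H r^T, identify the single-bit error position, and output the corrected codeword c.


s = (1, 0, 0, 1)^T, error position = 9, corrected codeword c = 001101100010100

Compute s = H r^T mod 2 one row at a time:
  s_1 = 0 + 1 + 0 + 1 + 0 + 1 + 0 + 0 = 3 ≡ 1 (mod 2).
  s_2 = 1 + 0 + 1 + 1 + 0 + 1 + 0 + 0 = 4 ≡ 0 (mod 2).
  s_3 = 0 + 1 + 1 + 1 + 0 + 1 + 0 + 0 = 4 ≡ 0 (mod 2).
  s_4 = 0 + 1 + 0 + 1 + 1 + 1 + 1 + 0 = 5 ≡ 1 (mod 2).
s = (1, 0, 0, 1)^T — this equals column 9 of H (binary 1001), so error is at position 9.
Correct: flip bit 9 of r = 001101101010100 to get c = 001101100010100.


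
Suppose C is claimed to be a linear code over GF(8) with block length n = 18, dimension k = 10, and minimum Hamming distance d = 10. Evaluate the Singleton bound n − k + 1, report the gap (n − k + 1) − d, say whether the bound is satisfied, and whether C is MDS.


Singleton RHS = n − k + 1 = 9, slack = -1, bound violated (no such code; not MDS).

Singleton bound: d ≤ n − k + 1.
Here n = 18, k = 10, so n − k + 1 = 9.
Given d = 10, check d ≤ 9: NO.
Slack = (n − k + 1) − d = -1.
The slack is negative: d = 10 exceeds n − k + 1 = 9 by 1, so the Singleton bound is violated and no linear [18, 10, 10]_8 code can exist. In particular it is not MDS (MDS requires d = n − k + 1 exactly).
Description: the claimed parameters are [18, 10, 10]_8; such a code would be impossible (violates the Singleton bound).


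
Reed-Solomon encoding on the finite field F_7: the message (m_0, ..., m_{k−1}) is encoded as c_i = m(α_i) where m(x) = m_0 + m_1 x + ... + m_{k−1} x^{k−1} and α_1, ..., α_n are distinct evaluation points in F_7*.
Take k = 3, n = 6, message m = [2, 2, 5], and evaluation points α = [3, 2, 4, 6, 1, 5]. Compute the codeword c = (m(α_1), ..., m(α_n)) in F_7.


c = [4, 5, 6, 5, 2, 4]

Message polynomial: m(x) = 2 + 2·x + 5·x^2 (mod 7).
For each evaluation point α_i, compute m(α_i) mod 7:
  α_1 = 3: Horner steps 5 → 3 → 4, so m(3) = 4.
  α_2 = 2: Horner steps 5 → 5 → 5, so m(2) = 5.
  α_3 = 4: Horner steps 5 → 1 → 6, so m(4) = 6.
  α_4 = 6: Horner steps 5 → 4 → 5, so m(6) = 5.
  α_5 = 1: Horner steps 5 → 0 → 2, so m(1) = 2.
  α_6 = 5: Horner steps 5 → 6 → 4, so m(5) = 4.
Codeword c = [4, 5, 6, 5, 2, 4] ∈ F_7^6.


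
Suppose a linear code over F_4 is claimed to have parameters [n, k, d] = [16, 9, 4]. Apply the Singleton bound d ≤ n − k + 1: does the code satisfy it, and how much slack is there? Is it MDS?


Singleton RHS = n − k + 1 = 8, slack = 4, bound satisfied, not MDS.

Singleton bound: d ≤ n − k + 1.
Here n = 16, k = 9, so n − k + 1 = 8.
Given d = 4, check d ≤ 8: YES.
Slack = (n − k + 1) − d = 4.
The code is NOT MDS (slack = 4 > 0).
Description: the claimed parameters are [16, 9, 4]_4; such a code would be non-MDS.


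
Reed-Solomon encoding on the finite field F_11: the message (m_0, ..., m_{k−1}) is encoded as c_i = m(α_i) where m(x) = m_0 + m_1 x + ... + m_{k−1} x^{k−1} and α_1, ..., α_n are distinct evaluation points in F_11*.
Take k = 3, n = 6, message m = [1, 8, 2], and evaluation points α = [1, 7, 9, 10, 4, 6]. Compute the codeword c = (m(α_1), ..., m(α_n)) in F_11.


c = [0, 1, 4, 6, 10, 0]

Message polynomial: m(x) = 1 + 8·x + 2·x^2 (mod 11).
For each evaluation point α_i, compute m(α_i) mod 11:
  α_1 = 1: Horner steps 2 → 10 → 0, so m(1) = 0.
  α_2 = 7: Horner steps 2 → 0 → 1, so m(7) = 1.
  α_3 = 9: Horner steps 2 → 4 → 4, so m(9) = 4.
  α_4 = 10: Horner steps 2 → 6 → 6, so m(10) = 6.
  α_5 = 4: Horner steps 2 → 5 → 10, so m(4) = 10.
  α_6 = 6: Horner steps 2 → 9 → 0, so m(6) = 0.
Codeword c = [0, 1, 4, 6, 10, 0] ∈ F_11^6.


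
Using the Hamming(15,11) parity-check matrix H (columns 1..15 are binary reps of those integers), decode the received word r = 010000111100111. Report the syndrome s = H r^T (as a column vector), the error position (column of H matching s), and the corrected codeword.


s = (0, 0, 1, 0)^T, error position = 2, corrected codeword c = 000000111100111

Compute s = H r^T mod 2 one row at a time:
  s_1 = 1 + 1 + 1 + 0 + 0 + 1 + 1 + 1 = 6 ≡ 0 (mod 2).
  s_2 = 0 + 0 + 0 + 1 + 0 + 1 + 1 + 1 = 4 ≡ 0 (mod 2).
  s_3 = 1 + 0 + 0 + 1 + 1 + 0 + 1 + 1 = 5 ≡ 1 (mod 2).
  s_4 = 0 + 0 + 0 + 1 + 1 + 0 + 1 + 1 = 4 ≡ 0 (mod 2).
s = (0, 0, 1, 0)^T — this equals column 2 of H (binary 0010), so error is at position 2.
Correct: flip bit 2 of r = 010000111100111 to get c = 000000111100111.


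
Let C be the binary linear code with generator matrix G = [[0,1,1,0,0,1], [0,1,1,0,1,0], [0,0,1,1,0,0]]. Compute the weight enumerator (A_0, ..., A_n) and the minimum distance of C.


Weight distribution: A_0 = 1, A_2 = 2, A_3 = 4, A_4 = 1. Minimum distance d = 2.

Enumerate all 2^3 = 8 messages m ∈ F_2^3.
For each, compute codeword c = mG in F_2^6, then tally its weight.
  m = 000 → c = 000000, weight = 0.
  m = 100 → c = 011001, weight = 3.
  m = 010 → c = 011010, weight = 3.
  m = 110 → c = 000011, weight = 2.
  m = 001 → c = 001100, weight = 2.
  m = 101 → c = 010101, weight = 3.
  m = 011 → c = 010110, weight = 3.
  m = 111 → c = 001111, weight = 4.
Tally weights:
  weight 0: 1 codewords.
  weight 2: 2 codewords.
  weight 3: 4 codewords.
  weight 4: 1 codewords.
Minimum distance d = smallest w > 0 with A_w > 0 = 2.
Sanity: Σ A_w = 8 = 2^3 = 8 ✓.
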